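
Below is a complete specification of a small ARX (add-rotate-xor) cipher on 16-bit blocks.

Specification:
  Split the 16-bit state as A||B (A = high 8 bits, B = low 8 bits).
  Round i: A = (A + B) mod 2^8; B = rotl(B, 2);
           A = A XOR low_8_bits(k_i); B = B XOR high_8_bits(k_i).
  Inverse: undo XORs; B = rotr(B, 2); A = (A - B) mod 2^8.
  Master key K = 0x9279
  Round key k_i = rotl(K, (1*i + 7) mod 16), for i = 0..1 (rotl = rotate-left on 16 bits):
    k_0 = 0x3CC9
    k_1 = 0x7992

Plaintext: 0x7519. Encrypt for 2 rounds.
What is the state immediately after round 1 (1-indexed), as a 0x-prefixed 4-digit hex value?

s_0 = plaintext = 0x7519
s_1 = Round(s_0, k_0) = 0x4758
s_2 = Round(s_1, k_1) = 0x0D18

0x4758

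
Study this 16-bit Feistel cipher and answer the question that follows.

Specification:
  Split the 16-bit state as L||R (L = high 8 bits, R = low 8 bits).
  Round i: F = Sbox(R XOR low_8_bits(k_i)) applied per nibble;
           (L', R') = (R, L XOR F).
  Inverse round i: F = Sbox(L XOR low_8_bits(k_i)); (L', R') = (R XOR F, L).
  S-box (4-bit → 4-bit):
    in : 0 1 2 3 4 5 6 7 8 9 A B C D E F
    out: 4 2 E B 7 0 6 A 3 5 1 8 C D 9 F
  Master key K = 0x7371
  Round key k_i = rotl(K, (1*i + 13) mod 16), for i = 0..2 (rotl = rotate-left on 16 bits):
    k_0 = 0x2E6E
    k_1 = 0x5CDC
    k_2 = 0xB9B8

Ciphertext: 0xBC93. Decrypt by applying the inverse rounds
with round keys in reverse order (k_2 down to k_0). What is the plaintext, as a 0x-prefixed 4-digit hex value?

0x86FF

s_0 = ciphertext = 0xBC93
s_1 = InvRound(s_0, k_2) = 0xD4BC
s_2 = InvRound(s_1, k_1) = 0xFFD4
s_3 = InvRound(s_2, k_0) = 0x86FF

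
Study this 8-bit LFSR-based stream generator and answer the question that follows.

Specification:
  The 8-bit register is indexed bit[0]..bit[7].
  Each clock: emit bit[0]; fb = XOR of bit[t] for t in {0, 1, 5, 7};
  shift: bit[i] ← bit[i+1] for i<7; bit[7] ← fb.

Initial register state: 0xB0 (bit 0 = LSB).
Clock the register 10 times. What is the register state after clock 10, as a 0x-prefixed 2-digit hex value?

reg_0 = 0xB0
clock 1: out=0, reg = 0x58
clock 2: out=0, reg = 0x2C
clock 3: out=0, reg = 0x96
clock 4: out=0, reg = 0x4B
clock 5: out=1, reg = 0x25
clock 6: out=1, reg = 0x12
clock 7: out=0, reg = 0x89
clock 8: out=1, reg = 0x44
clock 9: out=0, reg = 0x22
clock 10: out=0, reg = 0x11

0x11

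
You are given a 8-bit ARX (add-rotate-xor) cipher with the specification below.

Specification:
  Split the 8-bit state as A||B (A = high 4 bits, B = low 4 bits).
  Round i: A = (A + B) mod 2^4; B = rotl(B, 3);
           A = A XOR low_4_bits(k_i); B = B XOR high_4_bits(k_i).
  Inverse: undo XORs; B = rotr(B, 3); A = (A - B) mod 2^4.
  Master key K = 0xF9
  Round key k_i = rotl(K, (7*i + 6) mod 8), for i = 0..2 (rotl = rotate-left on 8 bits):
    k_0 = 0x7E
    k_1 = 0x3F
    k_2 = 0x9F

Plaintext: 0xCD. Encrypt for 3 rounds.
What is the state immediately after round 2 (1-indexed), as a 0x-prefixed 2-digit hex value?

0xFF

s_0 = plaintext = 0xCD
s_1 = Round(s_0, k_0) = 0x79
s_2 = Round(s_1, k_1) = 0xFF
s_3 = Round(s_2, k_2) = 0x16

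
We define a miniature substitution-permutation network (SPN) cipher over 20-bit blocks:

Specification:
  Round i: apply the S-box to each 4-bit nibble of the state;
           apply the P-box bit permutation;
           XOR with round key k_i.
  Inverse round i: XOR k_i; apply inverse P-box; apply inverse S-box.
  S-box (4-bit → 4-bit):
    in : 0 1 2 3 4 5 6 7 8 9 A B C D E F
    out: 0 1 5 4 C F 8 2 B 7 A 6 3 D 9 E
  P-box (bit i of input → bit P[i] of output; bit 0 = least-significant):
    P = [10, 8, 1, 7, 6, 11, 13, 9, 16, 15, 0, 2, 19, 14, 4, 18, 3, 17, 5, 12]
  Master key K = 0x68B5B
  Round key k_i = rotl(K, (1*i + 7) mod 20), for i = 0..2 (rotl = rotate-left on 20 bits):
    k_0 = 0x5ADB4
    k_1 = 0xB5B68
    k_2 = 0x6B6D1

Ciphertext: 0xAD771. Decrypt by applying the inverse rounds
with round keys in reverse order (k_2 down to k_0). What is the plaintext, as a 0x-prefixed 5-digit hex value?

0x53DF3

s_0 = ciphertext = 0xAD771
s_1 = InvRound(s_0, k_2) = 0x3803A
s_2 = InvRound(s_1, k_1) = 0x6978B
s_3 = InvRound(s_2, k_0) = 0x53DF3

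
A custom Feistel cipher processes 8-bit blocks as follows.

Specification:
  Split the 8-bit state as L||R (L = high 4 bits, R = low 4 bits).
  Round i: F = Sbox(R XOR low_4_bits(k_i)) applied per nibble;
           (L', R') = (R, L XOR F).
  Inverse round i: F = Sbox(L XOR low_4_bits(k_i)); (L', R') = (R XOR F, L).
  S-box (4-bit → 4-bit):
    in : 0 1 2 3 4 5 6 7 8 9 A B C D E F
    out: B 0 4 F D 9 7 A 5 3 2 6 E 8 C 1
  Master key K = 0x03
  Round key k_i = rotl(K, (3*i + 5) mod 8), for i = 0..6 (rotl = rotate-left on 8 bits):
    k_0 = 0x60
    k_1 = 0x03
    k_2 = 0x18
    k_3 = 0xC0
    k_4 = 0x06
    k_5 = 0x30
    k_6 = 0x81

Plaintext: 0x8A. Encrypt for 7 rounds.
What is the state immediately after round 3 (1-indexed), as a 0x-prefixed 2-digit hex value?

0x9A

s_0 = plaintext = 0x8A
s_1 = Round(s_0, k_0) = 0xAA
s_2 = Round(s_1, k_1) = 0xA9
s_3 = Round(s_2, k_2) = 0x9A
s_4 = Round(s_3, k_3) = 0xAB
s_5 = Round(s_4, k_4) = 0xB2
s_6 = Round(s_5, k_5) = 0x2F
s_7 = Round(s_6, k_6) = 0xFE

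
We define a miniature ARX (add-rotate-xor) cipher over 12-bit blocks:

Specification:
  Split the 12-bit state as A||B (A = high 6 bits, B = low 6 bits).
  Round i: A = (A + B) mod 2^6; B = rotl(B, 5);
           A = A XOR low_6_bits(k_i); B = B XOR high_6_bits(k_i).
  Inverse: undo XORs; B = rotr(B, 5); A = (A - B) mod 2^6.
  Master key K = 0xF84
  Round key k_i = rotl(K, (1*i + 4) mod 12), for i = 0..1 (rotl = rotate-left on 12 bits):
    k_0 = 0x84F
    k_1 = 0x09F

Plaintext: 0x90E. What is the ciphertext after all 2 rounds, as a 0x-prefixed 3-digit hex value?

s_0 = plaintext = 0x90E
s_1 = Round(s_0, k_0) = 0xF66
s_2 = Round(s_1, k_1) = 0xF11

0xF11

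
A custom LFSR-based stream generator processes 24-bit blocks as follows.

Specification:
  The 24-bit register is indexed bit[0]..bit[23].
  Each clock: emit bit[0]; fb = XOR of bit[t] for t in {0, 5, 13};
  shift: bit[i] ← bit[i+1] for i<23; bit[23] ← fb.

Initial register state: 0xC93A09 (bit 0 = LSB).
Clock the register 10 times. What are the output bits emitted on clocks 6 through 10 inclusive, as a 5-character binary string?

reg_0 = 0xC93A09
clock 1: out=1, reg = 0x649D04
clock 2: out=0, reg = 0x324E82
clock 3: out=0, reg = 0x192741
clock 4: out=1, reg = 0x0C93A0
clock 5: out=0, reg = 0x8649D0
clock 6: out=0, reg = 0x4324E8
clock 7: out=0, reg = 0x219274
clock 8: out=0, reg = 0x90C93A
clock 9: out=0, reg = 0xC8649D
clock 10: out=1, reg = 0x64324E

00001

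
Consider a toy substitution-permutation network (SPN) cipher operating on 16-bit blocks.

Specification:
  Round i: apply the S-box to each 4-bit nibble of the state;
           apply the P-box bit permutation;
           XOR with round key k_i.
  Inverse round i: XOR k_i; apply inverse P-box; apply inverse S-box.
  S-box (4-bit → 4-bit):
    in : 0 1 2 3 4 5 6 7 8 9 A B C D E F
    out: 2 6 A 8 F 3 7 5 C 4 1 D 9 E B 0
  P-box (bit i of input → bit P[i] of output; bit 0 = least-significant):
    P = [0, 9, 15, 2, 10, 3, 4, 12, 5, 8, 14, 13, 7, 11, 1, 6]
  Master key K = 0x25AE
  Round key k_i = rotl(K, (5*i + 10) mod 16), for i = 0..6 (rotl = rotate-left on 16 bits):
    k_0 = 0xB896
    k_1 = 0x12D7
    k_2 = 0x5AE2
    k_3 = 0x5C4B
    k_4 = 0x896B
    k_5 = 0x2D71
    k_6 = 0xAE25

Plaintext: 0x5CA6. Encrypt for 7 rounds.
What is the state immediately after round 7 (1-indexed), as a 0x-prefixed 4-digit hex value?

0xDFF1

s_0 = plaintext = 0x5CA6
s_1 = Round(s_0, k_0) = 0x1637
s_2 = Round(s_1, k_1) = 0xCBF4
s_3 = Round(s_2, k_2) = 0xB807
s_4 = Round(s_3, k_3) = 0xBC80
s_5 = Round(s_4, k_4) = 0xBB99
s_6 = Round(s_5, k_5) = 0xCD83
s_7 = Round(s_6, k_6) = 0xDFF1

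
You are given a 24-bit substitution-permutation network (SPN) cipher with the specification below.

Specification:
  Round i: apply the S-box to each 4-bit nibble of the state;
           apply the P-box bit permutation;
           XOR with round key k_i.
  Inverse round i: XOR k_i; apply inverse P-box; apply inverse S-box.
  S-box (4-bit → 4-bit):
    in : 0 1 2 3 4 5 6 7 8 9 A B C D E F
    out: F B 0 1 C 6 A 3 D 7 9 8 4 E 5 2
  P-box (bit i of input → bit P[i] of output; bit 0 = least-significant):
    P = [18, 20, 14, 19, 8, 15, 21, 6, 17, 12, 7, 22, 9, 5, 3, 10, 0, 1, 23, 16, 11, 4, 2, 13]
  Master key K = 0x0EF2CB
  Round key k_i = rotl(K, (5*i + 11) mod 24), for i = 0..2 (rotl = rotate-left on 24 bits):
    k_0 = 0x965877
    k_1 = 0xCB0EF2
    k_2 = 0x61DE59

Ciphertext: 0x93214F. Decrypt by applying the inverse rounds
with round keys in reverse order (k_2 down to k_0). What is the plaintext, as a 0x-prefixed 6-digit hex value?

s_0 = ciphertext = 0x93214F
s_1 = InvRound(s_0, k_2) = 0x05A195
s_2 = InvRound(s_1, k_1) = 0x891A1A
s_3 = InvRound(s_2, k_0) = 0xCA93B0

0xCA93B0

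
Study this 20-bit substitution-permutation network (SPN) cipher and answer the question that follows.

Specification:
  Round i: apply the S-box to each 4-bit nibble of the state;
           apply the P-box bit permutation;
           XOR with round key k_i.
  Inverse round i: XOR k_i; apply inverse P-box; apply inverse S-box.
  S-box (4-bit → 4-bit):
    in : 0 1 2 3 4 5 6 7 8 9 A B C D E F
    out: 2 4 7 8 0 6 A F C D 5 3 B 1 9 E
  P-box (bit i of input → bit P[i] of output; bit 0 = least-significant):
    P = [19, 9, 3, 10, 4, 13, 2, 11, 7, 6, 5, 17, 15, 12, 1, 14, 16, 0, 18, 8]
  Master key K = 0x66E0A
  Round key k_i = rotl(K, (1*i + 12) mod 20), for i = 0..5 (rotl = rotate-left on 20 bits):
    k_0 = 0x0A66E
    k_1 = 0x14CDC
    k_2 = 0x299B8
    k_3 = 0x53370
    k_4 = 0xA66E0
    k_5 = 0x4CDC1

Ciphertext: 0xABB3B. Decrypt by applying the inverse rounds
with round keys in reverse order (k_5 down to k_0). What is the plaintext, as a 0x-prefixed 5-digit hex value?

0xACED2

s_0 = ciphertext = 0xABB3B
s_1 = InvRound(s_0, k_5) = 0x1F7B7
s_2 = InvRound(s_1, k_4) = 0xC26AD
s_3 = InvRound(s_2, k_3) = 0xC0BA9
s_4 = InvRound(s_3, k_2) = 0x5B3DB
s_5 = InvRound(s_4, k_1) = 0xF74F6
s_6 = InvRound(s_5, k_0) = 0xACED2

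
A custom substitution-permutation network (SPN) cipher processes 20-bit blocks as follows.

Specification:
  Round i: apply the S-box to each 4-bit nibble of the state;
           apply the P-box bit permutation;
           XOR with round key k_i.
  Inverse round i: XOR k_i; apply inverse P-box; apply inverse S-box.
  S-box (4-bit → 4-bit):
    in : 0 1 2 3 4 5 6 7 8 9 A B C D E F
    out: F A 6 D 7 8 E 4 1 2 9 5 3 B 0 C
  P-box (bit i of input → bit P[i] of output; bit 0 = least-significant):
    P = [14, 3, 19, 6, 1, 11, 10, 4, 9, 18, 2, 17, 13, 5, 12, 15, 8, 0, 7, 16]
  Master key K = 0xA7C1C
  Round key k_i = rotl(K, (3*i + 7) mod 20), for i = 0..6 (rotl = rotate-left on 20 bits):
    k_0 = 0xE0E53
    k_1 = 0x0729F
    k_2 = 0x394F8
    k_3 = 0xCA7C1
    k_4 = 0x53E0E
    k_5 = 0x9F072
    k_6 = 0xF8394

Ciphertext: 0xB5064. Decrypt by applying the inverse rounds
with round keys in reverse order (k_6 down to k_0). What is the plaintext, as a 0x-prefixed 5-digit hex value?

s_0 = ciphertext = 0xB5064
s_1 = InvRound(s_0, k_6) = 0xB6C5A
s_2 = InvRound(s_1, k_5) = 0xE6529
s_3 = InvRound(s_2, k_4) = 0xD23CB
s_4 = InvRound(s_3, k_3) = 0x55EB9
s_5 = InvRound(s_4, k_2) = 0x95D9A
s_6 = InvRound(s_5, k_1) = 0xD8B27
s_7 = InvRound(s_6, k_0) = 0xA1FF5

0xA1FF5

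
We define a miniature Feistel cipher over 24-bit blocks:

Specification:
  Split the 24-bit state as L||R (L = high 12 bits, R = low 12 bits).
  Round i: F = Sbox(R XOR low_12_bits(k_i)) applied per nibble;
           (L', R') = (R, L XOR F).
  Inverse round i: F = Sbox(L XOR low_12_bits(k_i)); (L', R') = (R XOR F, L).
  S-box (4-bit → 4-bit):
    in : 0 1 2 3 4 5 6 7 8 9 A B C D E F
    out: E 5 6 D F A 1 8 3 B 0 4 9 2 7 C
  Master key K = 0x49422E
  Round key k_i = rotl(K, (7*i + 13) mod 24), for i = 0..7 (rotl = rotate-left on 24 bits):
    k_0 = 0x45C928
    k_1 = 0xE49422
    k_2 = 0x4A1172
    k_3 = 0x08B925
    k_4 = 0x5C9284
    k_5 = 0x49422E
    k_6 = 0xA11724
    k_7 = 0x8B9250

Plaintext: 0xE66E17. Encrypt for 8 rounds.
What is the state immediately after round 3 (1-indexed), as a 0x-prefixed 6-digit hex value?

0x8A4D9B

s_0 = plaintext = 0xE66E17
s_1 = Round(s_0, k_0) = 0xE176BA
s_2 = Round(s_1, k_1) = 0x6BA8A4
s_3 = Round(s_2, k_2) = 0x8A4D9B
s_4 = Round(s_3, k_3) = 0xD9B7E3
s_5 = Round(s_4, k_4) = 0x7E3783
s_6 = Round(s_5, k_5) = 0x783DE1
s_7 = Round(s_6, k_6) = 0xDE1719
s_8 = Round(s_7, k_7) = 0x71971A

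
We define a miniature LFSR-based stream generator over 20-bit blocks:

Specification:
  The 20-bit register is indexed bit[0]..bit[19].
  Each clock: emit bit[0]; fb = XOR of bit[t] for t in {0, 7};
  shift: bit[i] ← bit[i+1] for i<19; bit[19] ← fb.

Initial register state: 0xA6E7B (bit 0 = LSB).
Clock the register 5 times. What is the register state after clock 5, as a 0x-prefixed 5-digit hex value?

0x3D373

reg_0 = 0xA6E7B
clock 1: out=1, reg = 0xD373D
clock 2: out=1, reg = 0xE9B9E
clock 3: out=0, reg = 0xF4DCF
clock 4: out=1, reg = 0x7A6E7
clock 5: out=1, reg = 0x3D373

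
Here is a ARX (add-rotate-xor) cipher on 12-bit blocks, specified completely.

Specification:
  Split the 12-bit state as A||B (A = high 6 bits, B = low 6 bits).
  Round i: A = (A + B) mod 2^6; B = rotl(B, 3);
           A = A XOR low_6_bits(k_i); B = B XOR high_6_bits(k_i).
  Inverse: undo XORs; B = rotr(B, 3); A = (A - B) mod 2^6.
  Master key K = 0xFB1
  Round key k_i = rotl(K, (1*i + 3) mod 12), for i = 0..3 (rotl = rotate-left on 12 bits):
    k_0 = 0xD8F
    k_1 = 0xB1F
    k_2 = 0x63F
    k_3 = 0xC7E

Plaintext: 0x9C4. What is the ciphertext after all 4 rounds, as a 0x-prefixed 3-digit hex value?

0x66C

s_0 = plaintext = 0x9C4
s_1 = Round(s_0, k_0) = 0x916
s_2 = Round(s_1, k_1) = 0x95E
s_3 = Round(s_2, k_2) = 0xF2B
s_4 = Round(s_3, k_3) = 0x66C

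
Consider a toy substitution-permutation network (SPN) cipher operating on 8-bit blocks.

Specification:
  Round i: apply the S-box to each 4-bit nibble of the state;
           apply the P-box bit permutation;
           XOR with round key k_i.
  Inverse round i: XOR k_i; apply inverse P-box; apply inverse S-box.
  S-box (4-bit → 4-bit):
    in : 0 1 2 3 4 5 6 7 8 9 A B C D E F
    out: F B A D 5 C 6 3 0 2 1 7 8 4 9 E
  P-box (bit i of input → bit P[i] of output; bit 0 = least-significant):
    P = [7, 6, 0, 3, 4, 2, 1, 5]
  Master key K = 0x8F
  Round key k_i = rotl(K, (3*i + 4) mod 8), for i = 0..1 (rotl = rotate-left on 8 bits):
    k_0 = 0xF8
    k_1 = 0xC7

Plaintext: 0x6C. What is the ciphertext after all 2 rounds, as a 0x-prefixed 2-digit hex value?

0xA0

s_0 = plaintext = 0x6C
s_1 = Round(s_0, k_0) = 0xF6
s_2 = Round(s_1, k_1) = 0xA0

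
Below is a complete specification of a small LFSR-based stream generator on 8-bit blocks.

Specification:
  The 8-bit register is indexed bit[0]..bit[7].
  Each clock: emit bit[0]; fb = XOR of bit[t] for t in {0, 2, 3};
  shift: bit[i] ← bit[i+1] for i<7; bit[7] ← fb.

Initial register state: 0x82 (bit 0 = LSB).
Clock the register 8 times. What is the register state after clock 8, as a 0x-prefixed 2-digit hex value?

reg_0 = 0x82
clock 1: out=0, reg = 0x41
clock 2: out=1, reg = 0xA0
clock 3: out=0, reg = 0x50
clock 4: out=0, reg = 0x28
clock 5: out=0, reg = 0x94
clock 6: out=0, reg = 0xCA
clock 7: out=0, reg = 0xE5
clock 8: out=1, reg = 0x72

0x72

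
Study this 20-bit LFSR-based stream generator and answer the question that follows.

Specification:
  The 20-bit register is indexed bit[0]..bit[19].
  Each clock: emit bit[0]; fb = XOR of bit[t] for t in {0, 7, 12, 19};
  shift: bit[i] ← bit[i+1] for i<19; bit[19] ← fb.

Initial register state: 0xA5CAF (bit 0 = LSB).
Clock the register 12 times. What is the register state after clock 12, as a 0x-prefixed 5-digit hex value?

0x26EA5

reg_0 = 0xA5CAF
clock 1: out=1, reg = 0x52E57
clock 2: out=1, reg = 0xA972B
clock 3: out=1, reg = 0xD4B95
clock 4: out=1, reg = 0xEA5CA
clock 5: out=0, reg = 0x752E5
clock 6: out=1, reg = 0xBA972
clock 7: out=0, reg = 0xDD4B9
clock 8: out=1, reg = 0x6EA5C
clock 9: out=0, reg = 0x3752E
clock 10: out=0, reg = 0x9BA97
clock 11: out=1, reg = 0x4DD4B
clock 12: out=1, reg = 0x26EA5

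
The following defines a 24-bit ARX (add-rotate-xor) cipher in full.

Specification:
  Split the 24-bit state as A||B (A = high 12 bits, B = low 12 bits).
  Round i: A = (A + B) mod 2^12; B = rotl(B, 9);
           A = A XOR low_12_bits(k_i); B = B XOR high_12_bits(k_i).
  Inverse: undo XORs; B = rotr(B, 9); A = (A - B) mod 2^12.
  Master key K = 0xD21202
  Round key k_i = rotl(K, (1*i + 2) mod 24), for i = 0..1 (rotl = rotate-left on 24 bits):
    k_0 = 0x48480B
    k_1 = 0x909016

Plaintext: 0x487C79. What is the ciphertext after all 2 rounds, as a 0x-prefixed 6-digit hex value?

0x000FE8

s_0 = plaintext = 0x487C79
s_1 = Round(s_0, k_0) = 0x90B70B
s_2 = Round(s_1, k_1) = 0x000FE8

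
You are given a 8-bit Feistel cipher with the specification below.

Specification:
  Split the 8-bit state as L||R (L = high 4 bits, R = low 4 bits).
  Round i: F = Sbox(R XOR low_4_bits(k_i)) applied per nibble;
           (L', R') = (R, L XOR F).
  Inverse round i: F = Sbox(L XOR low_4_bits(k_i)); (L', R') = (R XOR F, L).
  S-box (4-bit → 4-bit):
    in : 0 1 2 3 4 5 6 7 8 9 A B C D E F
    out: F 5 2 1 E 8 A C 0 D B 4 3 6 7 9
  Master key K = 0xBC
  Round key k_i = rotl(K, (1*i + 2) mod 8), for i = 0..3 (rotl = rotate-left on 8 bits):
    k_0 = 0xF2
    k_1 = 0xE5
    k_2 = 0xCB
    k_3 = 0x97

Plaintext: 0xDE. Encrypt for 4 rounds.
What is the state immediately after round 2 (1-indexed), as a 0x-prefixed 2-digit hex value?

s_0 = plaintext = 0xDE
s_1 = Round(s_0, k_0) = 0xEE
s_2 = Round(s_1, k_1) = 0xEA
s_3 = Round(s_2, k_2) = 0xAB
s_4 = Round(s_3, k_3) = 0xB9

0xEA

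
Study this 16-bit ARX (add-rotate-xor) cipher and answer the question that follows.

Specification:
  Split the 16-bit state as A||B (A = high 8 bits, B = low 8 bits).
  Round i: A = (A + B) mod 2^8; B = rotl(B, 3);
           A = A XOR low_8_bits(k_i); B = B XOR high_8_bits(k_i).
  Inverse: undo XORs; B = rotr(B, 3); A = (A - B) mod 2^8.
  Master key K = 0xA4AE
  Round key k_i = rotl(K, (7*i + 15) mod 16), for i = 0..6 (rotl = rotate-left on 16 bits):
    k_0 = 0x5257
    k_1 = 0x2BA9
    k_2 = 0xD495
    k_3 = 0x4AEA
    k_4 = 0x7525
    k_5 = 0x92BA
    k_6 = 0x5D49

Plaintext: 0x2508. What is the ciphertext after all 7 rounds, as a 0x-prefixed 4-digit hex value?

0x1290

s_0 = plaintext = 0x2508
s_1 = Round(s_0, k_0) = 0x7A12
s_2 = Round(s_1, k_1) = 0x25BB
s_3 = Round(s_2, k_2) = 0x7509
s_4 = Round(s_3, k_3) = 0x9402
s_5 = Round(s_4, k_4) = 0xB365
s_6 = Round(s_5, k_5) = 0xA2B9
s_7 = Round(s_6, k_6) = 0x1290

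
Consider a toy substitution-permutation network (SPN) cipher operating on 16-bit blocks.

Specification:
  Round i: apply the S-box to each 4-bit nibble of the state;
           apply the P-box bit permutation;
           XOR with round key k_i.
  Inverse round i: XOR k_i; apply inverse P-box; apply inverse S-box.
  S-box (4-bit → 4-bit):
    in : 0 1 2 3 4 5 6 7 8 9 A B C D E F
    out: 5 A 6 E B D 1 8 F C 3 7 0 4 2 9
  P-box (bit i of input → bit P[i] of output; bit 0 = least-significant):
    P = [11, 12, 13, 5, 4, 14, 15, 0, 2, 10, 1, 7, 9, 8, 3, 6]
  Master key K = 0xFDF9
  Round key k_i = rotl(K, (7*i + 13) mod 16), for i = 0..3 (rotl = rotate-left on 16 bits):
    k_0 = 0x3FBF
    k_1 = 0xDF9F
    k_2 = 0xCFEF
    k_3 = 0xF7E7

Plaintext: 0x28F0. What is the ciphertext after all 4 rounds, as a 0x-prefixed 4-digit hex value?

0x99D3

s_0 = plaintext = 0x28F0
s_1 = Round(s_0, k_0) = 0x1220
s_2 = Round(s_1, k_1) = 0x32DD
s_3 = Round(s_2, k_2) = 0x6AA5
s_4 = Round(s_3, k_3) = 0x99D3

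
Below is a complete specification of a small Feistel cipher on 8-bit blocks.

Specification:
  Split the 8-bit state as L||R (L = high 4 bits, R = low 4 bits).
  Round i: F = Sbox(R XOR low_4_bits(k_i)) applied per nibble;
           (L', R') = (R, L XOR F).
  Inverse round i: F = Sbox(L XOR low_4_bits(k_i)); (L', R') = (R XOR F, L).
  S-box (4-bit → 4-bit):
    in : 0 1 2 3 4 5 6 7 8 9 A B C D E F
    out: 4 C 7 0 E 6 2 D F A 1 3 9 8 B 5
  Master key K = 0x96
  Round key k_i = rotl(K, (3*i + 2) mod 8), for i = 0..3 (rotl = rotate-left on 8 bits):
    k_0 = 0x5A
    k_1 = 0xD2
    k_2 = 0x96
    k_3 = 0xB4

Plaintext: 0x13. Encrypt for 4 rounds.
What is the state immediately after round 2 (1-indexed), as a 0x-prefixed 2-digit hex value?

0xB9

s_0 = plaintext = 0x13
s_1 = Round(s_0, k_0) = 0x3B
s_2 = Round(s_1, k_1) = 0xB9
s_3 = Round(s_2, k_2) = 0x9E
s_4 = Round(s_3, k_3) = 0xE8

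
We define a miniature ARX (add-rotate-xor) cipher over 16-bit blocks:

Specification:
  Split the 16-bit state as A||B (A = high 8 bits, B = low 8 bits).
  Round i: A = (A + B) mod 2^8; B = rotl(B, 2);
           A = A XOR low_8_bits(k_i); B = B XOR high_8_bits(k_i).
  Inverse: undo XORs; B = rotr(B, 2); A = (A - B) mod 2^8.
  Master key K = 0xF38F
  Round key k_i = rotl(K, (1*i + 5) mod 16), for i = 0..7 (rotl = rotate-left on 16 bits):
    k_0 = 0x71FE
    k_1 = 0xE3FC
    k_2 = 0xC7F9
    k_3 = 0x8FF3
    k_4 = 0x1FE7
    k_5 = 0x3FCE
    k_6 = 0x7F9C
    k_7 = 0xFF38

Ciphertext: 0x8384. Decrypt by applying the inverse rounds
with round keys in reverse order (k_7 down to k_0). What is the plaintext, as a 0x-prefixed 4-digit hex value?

s_0 = ciphertext = 0x8384
s_1 = InvRound(s_0, k_7) = 0xDDDE
s_2 = InvRound(s_1, k_6) = 0xD968
s_3 = InvRound(s_2, k_5) = 0x42D5
s_4 = InvRound(s_3, k_4) = 0xF3B2
s_5 = InvRound(s_4, k_3) = 0xB14F
s_6 = InvRound(s_5, k_2) = 0x2622
s_7 = InvRound(s_6, k_1) = 0x6A70
s_8 = InvRound(s_7, k_0) = 0x5440

0x5440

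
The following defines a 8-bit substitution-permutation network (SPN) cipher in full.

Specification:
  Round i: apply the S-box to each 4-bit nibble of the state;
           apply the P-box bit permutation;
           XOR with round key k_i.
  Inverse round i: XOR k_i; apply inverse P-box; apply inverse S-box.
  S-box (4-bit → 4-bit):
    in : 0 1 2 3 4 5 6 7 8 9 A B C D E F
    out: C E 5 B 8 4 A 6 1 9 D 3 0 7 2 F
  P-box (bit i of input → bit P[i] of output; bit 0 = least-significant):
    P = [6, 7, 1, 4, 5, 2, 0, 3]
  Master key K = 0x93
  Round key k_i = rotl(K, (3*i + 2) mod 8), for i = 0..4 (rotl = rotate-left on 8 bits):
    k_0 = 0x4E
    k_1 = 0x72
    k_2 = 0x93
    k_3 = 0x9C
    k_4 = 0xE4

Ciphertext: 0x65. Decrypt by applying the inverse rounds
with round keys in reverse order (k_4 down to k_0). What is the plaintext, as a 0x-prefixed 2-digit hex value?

s_0 = ciphertext = 0x65
s_1 = InvRound(s_0, k_4) = 0x5E
s_2 = InvRound(s_1, k_3) = 0xCD
s_3 = InvRound(s_2, k_2) = 0x6A
s_4 = InvRound(s_3, k_1) = 0x44
s_5 = InvRound(s_4, k_0) = 0x45

0x45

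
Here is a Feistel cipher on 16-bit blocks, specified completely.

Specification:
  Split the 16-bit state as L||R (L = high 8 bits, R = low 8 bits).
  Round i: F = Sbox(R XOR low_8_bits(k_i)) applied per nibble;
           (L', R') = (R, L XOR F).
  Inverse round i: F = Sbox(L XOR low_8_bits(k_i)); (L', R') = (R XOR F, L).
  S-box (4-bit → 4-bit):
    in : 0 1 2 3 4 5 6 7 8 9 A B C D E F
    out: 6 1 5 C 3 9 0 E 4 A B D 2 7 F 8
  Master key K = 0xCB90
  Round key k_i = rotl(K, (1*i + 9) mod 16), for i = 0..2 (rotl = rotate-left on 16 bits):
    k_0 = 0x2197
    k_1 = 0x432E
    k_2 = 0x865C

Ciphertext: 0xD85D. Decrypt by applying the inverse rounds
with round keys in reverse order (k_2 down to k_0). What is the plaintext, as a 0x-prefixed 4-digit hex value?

0x541E

s_0 = ciphertext = 0xD85D
s_1 = InvRound(s_0, k_2) = 0x1ED8
s_2 = InvRound(s_1, k_1) = 0x1E1E
s_3 = InvRound(s_2, k_0) = 0x541E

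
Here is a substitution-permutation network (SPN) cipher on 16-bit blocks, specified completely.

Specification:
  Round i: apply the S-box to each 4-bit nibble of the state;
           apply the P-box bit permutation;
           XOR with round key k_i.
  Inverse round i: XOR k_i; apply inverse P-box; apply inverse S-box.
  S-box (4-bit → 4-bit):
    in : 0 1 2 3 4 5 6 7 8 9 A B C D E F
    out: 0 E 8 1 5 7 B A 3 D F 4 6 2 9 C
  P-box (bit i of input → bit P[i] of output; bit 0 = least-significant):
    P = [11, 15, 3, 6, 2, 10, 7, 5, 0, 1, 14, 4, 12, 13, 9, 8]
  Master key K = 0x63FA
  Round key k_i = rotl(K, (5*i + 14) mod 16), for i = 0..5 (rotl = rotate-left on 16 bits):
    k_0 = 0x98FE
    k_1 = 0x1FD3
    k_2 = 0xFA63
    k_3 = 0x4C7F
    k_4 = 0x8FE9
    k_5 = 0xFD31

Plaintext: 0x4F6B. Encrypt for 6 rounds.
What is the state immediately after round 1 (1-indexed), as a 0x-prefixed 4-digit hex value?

0xCEC2

s_0 = plaintext = 0x4F6B
s_1 = Round(s_0, k_0) = 0xCEC2
s_2 = Round(s_1, k_1) = 0x3902
s_3 = Round(s_2, k_2) = 0xAA32
s_4 = Round(s_3, k_3) = 0x3F28
s_5 = Round(s_4, k_4) = 0x57D9
s_6 = Round(s_5, k_5) = 0xC36B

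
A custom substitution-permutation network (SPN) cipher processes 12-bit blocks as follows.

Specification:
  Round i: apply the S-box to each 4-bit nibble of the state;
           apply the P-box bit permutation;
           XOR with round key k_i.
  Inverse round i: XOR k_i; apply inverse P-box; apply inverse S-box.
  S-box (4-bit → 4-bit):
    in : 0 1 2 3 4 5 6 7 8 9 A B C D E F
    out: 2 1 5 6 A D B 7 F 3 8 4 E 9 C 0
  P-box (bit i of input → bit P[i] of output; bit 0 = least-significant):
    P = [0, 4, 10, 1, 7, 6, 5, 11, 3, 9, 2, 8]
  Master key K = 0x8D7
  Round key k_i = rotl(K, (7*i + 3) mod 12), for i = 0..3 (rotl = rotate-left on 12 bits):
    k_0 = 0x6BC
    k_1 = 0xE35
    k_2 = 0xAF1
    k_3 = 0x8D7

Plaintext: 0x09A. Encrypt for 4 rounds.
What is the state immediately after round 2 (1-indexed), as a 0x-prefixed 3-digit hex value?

s_0 = plaintext = 0x09A
s_1 = Round(s_0, k_0) = 0x47E
s_2 = Round(s_1, k_1) = 0x9D7
s_3 = Round(s_2, k_2) = 0x468
s_4 = Round(s_3, k_3) = 0x704

0x9D7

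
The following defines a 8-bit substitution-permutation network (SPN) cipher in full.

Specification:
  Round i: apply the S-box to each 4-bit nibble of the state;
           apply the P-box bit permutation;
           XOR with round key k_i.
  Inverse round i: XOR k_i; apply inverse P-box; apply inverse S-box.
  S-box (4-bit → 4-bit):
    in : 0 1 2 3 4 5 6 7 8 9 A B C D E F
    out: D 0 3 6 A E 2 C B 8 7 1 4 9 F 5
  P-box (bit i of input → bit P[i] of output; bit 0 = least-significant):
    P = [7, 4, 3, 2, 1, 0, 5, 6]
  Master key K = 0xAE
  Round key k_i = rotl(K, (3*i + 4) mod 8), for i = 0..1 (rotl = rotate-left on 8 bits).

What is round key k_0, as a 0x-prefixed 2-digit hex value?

0xEA

K = 0xAE
k_0 = rotl(K, (3*0+4) mod 8) = rotl(K, 4) = 0xEA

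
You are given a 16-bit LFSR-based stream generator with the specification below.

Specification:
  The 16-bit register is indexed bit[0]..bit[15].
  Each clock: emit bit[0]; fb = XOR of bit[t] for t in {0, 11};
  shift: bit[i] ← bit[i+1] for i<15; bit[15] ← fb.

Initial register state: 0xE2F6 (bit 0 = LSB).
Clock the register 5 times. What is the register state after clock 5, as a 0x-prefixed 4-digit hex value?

reg_0 = 0xE2F6
clock 1: out=0, reg = 0x717B
clock 2: out=1, reg = 0xB8BD
clock 3: out=1, reg = 0x5C5E
clock 4: out=0, reg = 0xAE2F
clock 5: out=1, reg = 0x5717

0x5717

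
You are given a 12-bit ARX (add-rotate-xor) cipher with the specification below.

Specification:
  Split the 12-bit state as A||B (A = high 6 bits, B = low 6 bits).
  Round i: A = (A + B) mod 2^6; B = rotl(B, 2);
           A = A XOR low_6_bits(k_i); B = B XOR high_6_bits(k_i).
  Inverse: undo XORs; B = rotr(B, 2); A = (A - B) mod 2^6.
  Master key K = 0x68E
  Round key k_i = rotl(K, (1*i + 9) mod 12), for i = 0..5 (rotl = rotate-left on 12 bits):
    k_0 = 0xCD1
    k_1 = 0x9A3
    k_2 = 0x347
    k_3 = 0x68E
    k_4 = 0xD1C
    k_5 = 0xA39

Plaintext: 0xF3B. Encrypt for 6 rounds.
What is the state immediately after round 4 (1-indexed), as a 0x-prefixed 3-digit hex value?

0x05B

s_0 = plaintext = 0xF3B
s_1 = Round(s_0, k_0) = 0x99C
s_2 = Round(s_1, k_1) = 0x857
s_3 = Round(s_2, k_2) = 0xFD0
s_4 = Round(s_3, k_3) = 0x05B
s_5 = Round(s_4, k_4) = 0x019
s_6 = Round(s_5, k_5) = 0x80D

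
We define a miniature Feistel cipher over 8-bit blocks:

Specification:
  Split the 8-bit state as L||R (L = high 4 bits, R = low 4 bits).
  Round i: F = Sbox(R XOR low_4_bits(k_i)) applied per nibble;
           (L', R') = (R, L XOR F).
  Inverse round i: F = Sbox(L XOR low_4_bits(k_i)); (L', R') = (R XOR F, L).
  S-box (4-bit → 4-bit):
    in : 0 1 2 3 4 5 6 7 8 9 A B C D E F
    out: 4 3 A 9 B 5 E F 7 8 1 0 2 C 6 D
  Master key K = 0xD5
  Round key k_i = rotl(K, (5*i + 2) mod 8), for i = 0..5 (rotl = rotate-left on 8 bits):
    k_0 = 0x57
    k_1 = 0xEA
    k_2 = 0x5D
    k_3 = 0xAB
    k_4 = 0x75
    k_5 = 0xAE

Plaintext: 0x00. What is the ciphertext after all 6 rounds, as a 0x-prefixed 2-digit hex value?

0x0A

s_0 = plaintext = 0x00
s_1 = Round(s_0, k_0) = 0x0F
s_2 = Round(s_1, k_1) = 0xF5
s_3 = Round(s_2, k_2) = 0x58
s_4 = Round(s_3, k_3) = 0x8C
s_5 = Round(s_4, k_4) = 0xC0
s_6 = Round(s_5, k_5) = 0x0A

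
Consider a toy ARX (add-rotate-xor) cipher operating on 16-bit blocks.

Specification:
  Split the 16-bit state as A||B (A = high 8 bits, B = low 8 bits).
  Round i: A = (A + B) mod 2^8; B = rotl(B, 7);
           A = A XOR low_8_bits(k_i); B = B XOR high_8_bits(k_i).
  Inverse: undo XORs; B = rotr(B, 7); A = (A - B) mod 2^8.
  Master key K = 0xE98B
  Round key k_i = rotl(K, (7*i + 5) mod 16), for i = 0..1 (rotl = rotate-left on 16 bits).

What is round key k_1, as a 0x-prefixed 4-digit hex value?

K = 0xE98B
k_0 = rotl(K, (7*0+5) mod 16) = rotl(K, 5) = 0x317D
k_1 = rotl(K, (7*1+5) mod 16) = rotl(K, 12) = 0xBE98

0xBE98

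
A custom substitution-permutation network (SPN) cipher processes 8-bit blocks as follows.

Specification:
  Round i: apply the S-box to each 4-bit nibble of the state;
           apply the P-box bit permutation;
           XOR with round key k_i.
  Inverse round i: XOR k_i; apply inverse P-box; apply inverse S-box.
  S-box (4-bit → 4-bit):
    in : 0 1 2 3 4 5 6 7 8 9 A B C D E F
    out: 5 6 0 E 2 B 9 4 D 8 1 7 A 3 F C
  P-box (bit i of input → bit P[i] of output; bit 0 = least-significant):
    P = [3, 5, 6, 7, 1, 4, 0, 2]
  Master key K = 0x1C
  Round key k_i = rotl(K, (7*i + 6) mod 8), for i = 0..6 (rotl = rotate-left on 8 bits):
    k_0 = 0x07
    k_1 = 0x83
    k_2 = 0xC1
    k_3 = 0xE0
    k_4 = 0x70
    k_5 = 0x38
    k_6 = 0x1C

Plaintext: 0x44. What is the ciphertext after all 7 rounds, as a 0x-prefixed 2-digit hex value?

s_0 = plaintext = 0x44
s_1 = Round(s_0, k_0) = 0x37
s_2 = Round(s_1, k_1) = 0xD6
s_3 = Round(s_2, k_2) = 0x5B
s_4 = Round(s_3, k_3) = 0x9E
s_5 = Round(s_4, k_4) = 0x9C
s_6 = Round(s_5, k_5) = 0x9C
s_7 = Round(s_6, k_6) = 0xB8

0xB8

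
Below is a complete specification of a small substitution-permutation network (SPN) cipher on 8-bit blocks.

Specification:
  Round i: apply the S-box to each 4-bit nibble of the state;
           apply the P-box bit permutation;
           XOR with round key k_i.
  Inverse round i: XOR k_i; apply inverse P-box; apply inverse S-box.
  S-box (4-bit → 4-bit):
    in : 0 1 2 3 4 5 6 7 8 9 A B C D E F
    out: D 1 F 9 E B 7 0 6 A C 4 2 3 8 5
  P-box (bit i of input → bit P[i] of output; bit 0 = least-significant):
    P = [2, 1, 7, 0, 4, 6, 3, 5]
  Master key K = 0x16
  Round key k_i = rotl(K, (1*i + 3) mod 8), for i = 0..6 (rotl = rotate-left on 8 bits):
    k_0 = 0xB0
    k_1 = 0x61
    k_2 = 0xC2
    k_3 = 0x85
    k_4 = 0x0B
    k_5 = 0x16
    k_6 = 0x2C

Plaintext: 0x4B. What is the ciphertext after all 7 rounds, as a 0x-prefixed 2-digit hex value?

0x77

s_0 = plaintext = 0x4B
s_1 = Round(s_0, k_0) = 0x58
s_2 = Round(s_1, k_1) = 0x93
s_3 = Round(s_2, k_2) = 0xA7
s_4 = Round(s_3, k_3) = 0xAD
s_5 = Round(s_4, k_4) = 0x25
s_6 = Round(s_5, k_5) = 0x69
s_7 = Round(s_6, k_6) = 0x77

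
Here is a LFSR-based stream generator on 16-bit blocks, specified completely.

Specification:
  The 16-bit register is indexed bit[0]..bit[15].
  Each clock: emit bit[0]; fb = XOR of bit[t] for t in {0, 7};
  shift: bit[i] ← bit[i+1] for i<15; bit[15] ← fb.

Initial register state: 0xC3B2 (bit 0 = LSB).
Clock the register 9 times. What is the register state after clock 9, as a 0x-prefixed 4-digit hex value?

0x1AE1

reg_0 = 0xC3B2
clock 1: out=0, reg = 0xE1D9
clock 2: out=1, reg = 0x70EC
clock 3: out=0, reg = 0xB876
clock 4: out=0, reg = 0x5C3B
clock 5: out=1, reg = 0xAE1D
clock 6: out=1, reg = 0xD70E
clock 7: out=0, reg = 0x6B87
clock 8: out=1, reg = 0x35C3
clock 9: out=1, reg = 0x1AE1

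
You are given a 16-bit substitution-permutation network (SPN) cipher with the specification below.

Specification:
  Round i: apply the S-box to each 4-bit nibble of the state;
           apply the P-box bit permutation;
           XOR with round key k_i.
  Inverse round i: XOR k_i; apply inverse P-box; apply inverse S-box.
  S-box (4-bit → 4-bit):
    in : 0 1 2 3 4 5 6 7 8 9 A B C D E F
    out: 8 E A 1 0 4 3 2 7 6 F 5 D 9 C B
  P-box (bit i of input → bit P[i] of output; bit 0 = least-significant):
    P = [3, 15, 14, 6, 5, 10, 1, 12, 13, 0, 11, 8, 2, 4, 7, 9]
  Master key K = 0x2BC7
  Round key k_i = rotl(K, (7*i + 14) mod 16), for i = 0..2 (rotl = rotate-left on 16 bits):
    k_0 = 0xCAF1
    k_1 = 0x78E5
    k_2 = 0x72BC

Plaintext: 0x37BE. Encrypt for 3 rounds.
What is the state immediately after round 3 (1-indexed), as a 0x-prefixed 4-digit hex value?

0xBCF0

s_0 = plaintext = 0x37BE
s_1 = Round(s_0, k_0) = 0x8A96
s_2 = Round(s_1, k_1) = 0xD57A
s_3 = Round(s_2, k_2) = 0xBCF0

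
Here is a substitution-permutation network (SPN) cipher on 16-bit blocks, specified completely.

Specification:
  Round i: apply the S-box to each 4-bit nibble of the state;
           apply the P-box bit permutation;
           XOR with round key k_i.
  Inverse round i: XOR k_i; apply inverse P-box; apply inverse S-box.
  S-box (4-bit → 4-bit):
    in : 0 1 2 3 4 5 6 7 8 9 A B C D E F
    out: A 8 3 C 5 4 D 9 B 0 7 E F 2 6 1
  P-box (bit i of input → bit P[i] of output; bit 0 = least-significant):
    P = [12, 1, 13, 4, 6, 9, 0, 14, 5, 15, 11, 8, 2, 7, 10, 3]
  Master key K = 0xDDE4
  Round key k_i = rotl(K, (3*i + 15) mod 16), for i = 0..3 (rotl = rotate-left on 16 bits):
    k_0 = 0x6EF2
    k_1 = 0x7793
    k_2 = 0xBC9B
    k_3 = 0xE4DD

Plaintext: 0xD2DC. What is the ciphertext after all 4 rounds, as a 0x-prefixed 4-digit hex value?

0x9EA2

s_0 = plaintext = 0xD2DC
s_1 = Round(s_0, k_0) = 0xDC40
s_2 = Round(s_1, k_1) = 0xFE60
s_3 = Round(s_2, k_2) = 0x74CC
s_4 = Round(s_3, k_3) = 0x9EA2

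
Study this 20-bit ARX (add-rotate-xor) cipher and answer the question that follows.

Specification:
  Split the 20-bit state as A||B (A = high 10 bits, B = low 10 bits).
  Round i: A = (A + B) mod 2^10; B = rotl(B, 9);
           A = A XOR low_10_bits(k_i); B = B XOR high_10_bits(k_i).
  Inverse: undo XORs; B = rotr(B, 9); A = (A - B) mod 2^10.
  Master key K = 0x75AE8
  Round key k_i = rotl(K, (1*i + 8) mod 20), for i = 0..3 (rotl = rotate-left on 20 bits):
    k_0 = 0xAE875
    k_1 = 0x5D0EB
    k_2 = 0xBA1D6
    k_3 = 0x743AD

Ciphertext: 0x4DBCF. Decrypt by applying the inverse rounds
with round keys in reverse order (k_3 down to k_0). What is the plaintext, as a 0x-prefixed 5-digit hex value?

0x3DA19

s_0 = ciphertext = 0x4DBCF
s_1 = InvRound(s_0, k_3) = 0x9703F
s_2 = InvRound(s_1, k_2) = 0x76DAF
s_3 = InvRound(s_2, k_1) = 0xDE9B6
s_4 = InvRound(s_3, k_0) = 0x3DA19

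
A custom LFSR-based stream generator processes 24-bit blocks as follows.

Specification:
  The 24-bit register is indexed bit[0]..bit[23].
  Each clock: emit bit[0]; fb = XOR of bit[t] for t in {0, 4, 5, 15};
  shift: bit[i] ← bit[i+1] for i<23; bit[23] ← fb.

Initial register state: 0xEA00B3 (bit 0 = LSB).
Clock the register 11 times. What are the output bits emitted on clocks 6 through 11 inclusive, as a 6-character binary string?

reg_0 = 0xEA00B3
clock 1: out=1, reg = 0xF50059
clock 2: out=1, reg = 0x7A802C
clock 3: out=0, reg = 0x3D4016
clock 4: out=0, reg = 0x9EA00B
clock 5: out=1, reg = 0x4F5005
clock 6: out=1, reg = 0xA7A802
clock 7: out=0, reg = 0xD3D401
clock 8: out=1, reg = 0x69EA00
clock 9: out=0, reg = 0xB4F500
clock 10: out=0, reg = 0xDA7A80
clock 11: out=0, reg = 0x6D3D40

101000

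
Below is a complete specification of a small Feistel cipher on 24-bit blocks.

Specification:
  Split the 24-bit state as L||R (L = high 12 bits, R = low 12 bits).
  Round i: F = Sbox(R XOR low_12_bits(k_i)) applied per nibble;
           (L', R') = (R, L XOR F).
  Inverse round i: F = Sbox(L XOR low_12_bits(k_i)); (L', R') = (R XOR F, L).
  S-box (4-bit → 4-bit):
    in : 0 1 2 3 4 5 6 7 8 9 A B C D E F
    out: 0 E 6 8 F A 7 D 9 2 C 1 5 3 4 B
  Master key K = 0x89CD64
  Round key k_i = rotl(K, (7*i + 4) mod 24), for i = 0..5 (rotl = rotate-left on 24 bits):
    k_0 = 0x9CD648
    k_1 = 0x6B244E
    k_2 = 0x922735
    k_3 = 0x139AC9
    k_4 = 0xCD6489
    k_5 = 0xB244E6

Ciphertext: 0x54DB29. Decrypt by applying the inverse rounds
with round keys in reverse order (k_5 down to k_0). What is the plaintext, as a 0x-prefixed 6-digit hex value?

s_0 = ciphertext = 0x54DB29
s_1 = InvRound(s_0, k_5) = 0x5E854D
s_2 = InvRound(s_1, k_4) = 0xB335E8
s_3 = InvRound(s_2, k_3) = 0xB54B33
s_4 = InvRound(s_3, k_2) = 0xE4DB54
s_5 = InvRound(s_4, k_1) = 0x75CE4D
s_6 = InvRound(s_5, k_0) = 0x0A275C

0x0A275C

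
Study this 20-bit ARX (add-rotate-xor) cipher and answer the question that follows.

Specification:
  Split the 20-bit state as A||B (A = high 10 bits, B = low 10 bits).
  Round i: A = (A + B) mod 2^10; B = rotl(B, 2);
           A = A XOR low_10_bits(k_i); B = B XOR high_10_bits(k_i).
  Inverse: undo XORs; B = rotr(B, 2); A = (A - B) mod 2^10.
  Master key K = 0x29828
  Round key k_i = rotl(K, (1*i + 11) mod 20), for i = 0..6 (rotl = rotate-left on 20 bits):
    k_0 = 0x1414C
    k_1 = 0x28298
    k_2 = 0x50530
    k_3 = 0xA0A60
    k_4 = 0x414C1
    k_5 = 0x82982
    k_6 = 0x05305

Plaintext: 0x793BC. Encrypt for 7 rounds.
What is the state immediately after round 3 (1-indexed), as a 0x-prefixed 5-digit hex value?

s_0 = plaintext = 0x793BC
s_1 = Round(s_0, k_0) = 0x3B2A3
s_2 = Round(s_1, k_1) = 0x45E2E
s_3 = Round(s_2, k_2) = 0x9D5FB
s_4 = Round(s_3, k_3) = 0x8416F
s_5 = Round(s_4, k_4) = 0xEF8B8
s_6 = Round(s_5, k_5) = 0x7D0EA
s_7 = Round(s_6, k_6) = 0x76FBC

0x9D5FB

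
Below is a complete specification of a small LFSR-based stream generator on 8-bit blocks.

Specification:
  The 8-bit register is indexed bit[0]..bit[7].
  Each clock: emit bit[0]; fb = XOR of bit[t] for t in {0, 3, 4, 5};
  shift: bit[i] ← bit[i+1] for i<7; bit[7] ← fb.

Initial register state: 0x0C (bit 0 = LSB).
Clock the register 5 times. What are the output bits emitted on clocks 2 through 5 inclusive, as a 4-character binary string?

0110

reg_0 = 0x0C
clock 1: out=0, reg = 0x86
clock 2: out=0, reg = 0x43
clock 3: out=1, reg = 0xA1
clock 4: out=1, reg = 0x50
clock 5: out=0, reg = 0xA8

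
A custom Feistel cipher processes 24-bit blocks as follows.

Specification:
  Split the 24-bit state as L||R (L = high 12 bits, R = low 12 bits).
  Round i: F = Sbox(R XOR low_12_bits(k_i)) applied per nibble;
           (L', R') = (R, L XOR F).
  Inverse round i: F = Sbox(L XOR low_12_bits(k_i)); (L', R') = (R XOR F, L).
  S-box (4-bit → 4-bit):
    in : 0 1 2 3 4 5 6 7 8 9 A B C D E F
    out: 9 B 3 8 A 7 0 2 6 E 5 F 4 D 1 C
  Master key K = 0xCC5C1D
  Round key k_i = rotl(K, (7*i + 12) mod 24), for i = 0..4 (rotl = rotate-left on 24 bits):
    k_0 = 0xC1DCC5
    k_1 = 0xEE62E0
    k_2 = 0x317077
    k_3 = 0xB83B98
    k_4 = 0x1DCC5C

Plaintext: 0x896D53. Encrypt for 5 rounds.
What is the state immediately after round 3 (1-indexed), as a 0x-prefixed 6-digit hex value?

s_0 = plaintext = 0x896D53
s_1 = Round(s_0, k_0) = 0xD53376
s_2 = Round(s_1, k_1) = 0x3766B3
s_3 = Round(s_2, k_2) = 0x6B333C
s_4 = Round(s_3, k_3) = 0x33C0E9
s_5 = Round(s_4, k_4) = 0x0E97CB

0x6B333C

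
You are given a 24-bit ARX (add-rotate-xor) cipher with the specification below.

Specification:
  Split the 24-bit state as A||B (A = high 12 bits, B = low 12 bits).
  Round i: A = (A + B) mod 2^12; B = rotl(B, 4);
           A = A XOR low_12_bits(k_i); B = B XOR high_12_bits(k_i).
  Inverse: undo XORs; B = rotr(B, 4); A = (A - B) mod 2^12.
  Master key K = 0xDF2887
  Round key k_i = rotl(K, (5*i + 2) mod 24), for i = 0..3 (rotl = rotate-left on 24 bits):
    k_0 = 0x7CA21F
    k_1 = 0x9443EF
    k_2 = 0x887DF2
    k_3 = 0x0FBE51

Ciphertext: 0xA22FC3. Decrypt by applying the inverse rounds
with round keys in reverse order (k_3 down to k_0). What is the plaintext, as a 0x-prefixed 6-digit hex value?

s_0 = ciphertext = 0xA22FC3
s_1 = InvRound(s_0, k_3) = 0xB808F3
s_2 = InvRound(s_1, k_2) = 0x26B407
s_3 = InvRound(s_2, k_1) = 0xDB03D4
s_4 = InvRound(s_3, k_0) = 0x16EE41

0x16EE41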